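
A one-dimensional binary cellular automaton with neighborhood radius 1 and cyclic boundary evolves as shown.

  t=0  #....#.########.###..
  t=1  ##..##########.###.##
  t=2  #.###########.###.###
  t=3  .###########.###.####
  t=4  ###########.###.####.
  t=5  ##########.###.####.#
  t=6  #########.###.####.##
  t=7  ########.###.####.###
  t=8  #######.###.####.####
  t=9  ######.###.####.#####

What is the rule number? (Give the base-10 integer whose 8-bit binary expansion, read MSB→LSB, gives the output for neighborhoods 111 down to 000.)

190

  ### -> #   bit 7 = 1  t=0,i=8
  ##. -> .   bit 6 = 0  t=0,i=14
  #.# -> #   bit 5 = 1  t=0,i=6
  #.. -> #   bit 4 = 1  t=0,i=1
  .## -> #   bit 3 = 1  t=0,i=7
  .#. -> #   bit 2 = 1  t=0,i=0
  ..# -> #   bit 1 = 1  t=0,i=4
  ... -> .   bit 0 = 0  t=0,i=2
  bits 10111110 = 190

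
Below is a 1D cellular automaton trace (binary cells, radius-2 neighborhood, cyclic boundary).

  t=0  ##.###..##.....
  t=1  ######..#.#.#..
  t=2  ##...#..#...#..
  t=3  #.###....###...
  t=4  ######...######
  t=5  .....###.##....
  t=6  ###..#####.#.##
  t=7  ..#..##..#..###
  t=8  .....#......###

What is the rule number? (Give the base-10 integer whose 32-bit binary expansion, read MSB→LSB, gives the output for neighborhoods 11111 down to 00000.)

  #####|.  b31=0 t=1,i=2
  ####.|.  b30=0 t=1,i=4
  ###.#|#  b29=1 t=5,i=7
  ###..|#  b28=1 t=0,i=5
  ##.##|#  b27=1 t=0,i=2
  ##.#.|.  b26=0 t=6,i=10
  ##..#|.  b25=0 t=0,i=6
  ##...|#  b24=1 t=0,i=10
  #.###|#  b23=1 t=0,i=3
  #.##.|#  b22=1 t=5,i=9
  #.#.#|.  b21=0 t=1,i=10
  #.#..|#  b20=1 t=1,i=12
  #..##|.  b19=0 t=0,i=7
  #..#.|.  b18=0 t=1,i=7
  #...#|#  b17=1 t=2,i=3
  #....|.  b16=0 t=0,i=11
  .####|#  b15=1 t=1,i=1
  .###.|#  b14=1 t=0,i=4
  .##.#|#  b13=1 t=0,i=1
  .##..|.  b12=0 t=0,i=9
  .#.##|#  b11=1 t=3,i=1
  .#.#.|.  b10=0 t=1,i=9
  .#..#|.  b9=0 t=1,i=13
  .#...|#  b8=1 t=2,i=9
  ..###|#  b7=1 t=1,i=0
  ..##.|#  b6=1 t=0,i=0
  ..#.#|#  b5=1 t=1,i=8
  ..#..|.  b4=0 t=2,i=5
  ...##|.  b3=0 t=0,i=14
  ...#.|#  b2=1 t=2,i=4
  ....#|.  b1=0 t=0,i=13
  .....|#  b0=1 t=0,i=12
  bits 00111001110100101110100111100101 = 970123749

970123749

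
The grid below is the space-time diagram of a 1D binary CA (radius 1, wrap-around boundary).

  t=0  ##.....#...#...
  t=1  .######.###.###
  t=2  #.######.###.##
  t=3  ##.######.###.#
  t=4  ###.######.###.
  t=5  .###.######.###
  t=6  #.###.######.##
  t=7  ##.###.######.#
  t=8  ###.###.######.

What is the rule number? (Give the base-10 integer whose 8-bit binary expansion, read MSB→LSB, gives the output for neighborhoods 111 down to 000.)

243

  nb ###: next=#  (t=1,i=2, bit7=1)
  nb ##.: next=#  (t=0,i=1, bit6=1)
  nb #.#: next=#  (t=1,i=0, bit5=1)
  nb #..: next=#  (t=0,i=2, bit4=1)
  nb .##: next=.  (t=0,i=0, bit3=0)
  nb .#.: next=.  (t=0,i=7, bit2=0)
  nb ..#: next=#  (t=0,i=6, bit1=1)
  nb ...: next=#  (t=0,i=3, bit0=1)
  bits 11110011 = 243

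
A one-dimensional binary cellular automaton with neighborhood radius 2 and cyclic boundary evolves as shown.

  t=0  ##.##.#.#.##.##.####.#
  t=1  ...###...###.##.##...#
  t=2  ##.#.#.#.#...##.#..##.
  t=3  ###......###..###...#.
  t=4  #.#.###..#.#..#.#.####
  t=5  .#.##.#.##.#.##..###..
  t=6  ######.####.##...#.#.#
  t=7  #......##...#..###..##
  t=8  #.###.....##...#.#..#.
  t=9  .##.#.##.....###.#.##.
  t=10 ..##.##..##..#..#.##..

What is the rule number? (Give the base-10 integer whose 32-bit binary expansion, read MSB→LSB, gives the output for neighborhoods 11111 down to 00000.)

  nb #####: next=.  (t=4,i=20, bit31=0)
  nb ####.: next=.  (t=0,i=18, bit30=0)
  nb ###.#: next=.  (t=0,i=1, bit29=0)
  nb ###..: next=#  (t=1,i=5, bit28=1)
  nb ##.##: next=.  (t=0,i=2, bit27=0)
  nb ##.#.: next=#  (t=0,i=5, bit26=1)
  nb ##..#: next=.  (t=3,i=12, bit25=0)
  nb ##...: next=.  (t=1,i=6, bit24=0)
  nb #.###: next=#  (t=0,i=16, bit23=1)
  nb #.##.: next=#  (t=0,i=3, bit22=1)
  nb #.#.#: next=.  (t=0,i=6, bit21=0)
  nb #.#..: next=#  (t=2,i=9, bit20=1)
  nb #..##: next=.  (t=2,i=18, bit19=0)
  nb #..#.: next=#  (t=4,i=8, bit18=1)
  nb #...#: next=#  (t=1,i=1, bit17=1)
  nb #....: next=#  (t=3,i=4, bit16=1)
  nb .####: next=#  (t=0,i=17, bit15=1)
  nb .###.: next=.  (t=0,i=0, bit14=0)
  nb .##.#: next=#  (t=0,i=4, bit13=1)
  nb .##..: next=.  (t=1,i=17, bit12=0)
  nb .#.##: next=#  (t=0,i=9, bit11=1)
  nb .#.#.: next=.  (t=0,i=7, bit10=0)
  nb .#..#: next=.  (t=2,i=17, bit9=0)
  nb .#...: next=#  (t=1,i=0, bit8=1)
  nb ..###: next=#  (t=1,i=3, bit7=1)
  nb ..##.: next=.  (t=2,i=13, bit6=0)
  nb ..#.#: next=#  (t=3,i=20, bit5=1)
  nb ..#..: next=.  (t=1,i=21, bit4=0)
  nb ...##: next=.  (t=1,i=2, bit3=0)
  nb ...#.: next=#  (t=1,i=20, bit2=1)
  nb ....#: next=.  (t=3,i=7, bit1=0)
  nb .....: next=#  (t=3,i=5, bit0=1)
  bits 00010100110101111010100110100101 = 349677989

349677989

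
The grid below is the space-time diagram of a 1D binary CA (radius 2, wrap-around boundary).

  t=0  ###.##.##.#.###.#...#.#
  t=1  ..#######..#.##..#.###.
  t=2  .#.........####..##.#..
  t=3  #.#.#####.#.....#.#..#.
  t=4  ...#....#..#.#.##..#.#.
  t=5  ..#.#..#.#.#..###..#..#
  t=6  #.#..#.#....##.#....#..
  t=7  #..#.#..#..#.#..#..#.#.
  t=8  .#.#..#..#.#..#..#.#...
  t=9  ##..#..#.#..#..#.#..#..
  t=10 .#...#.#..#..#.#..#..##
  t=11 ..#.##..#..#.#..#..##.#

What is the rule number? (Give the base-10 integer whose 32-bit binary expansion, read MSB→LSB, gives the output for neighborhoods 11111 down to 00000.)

  [31] ##### => .  t=1,i=4
  [30] ####. => .  t=0,i=1
  [29] ###.# => #  t=0,i=2
  [28] ###.. => .  t=1,i=8
  [27] ##.## => #  t=0,i=3
  [26] ##.#. => .  t=0,i=9
  [25] ##..# => .  t=1,i=9
  [24] ##... => .  t=1,i=22
  [23] #.### => .  t=0,i=12
  [22] #.##. => #  t=0,i=4
  [21] #.#.# => .  t=0,i=10
  [20] #.#.. => .  t=0,i=16
  [19] #..## => #  t=2,i=16
  [18] #..#. => .  t=1,i=10
  [17] #...# => .  t=0,i=18
  [16] #.... => .  t=2,i=3
  [15] .#### => .  t=0,i=0
  [14] .###. => #  t=0,i=13
  [13] .##.# => #  t=0,i=5
  [12] .##.. => #  t=1,i=14
  [11] .#.## => #  t=0,i=11
  [10] .#.#. => .  t=3,i=1
  [9] .#..# => #  t=3,i=19
  [8] .#... => #  t=0,i=17
  [7] ..### => .  t=1,i=2
  [6] ..##. => .  t=2,i=17
  [5] ..#.# => #  t=0,i=20
  [4] ..#.. => .  t=2,i=1
  [3] ...## => #  t=1,i=1
  [2] ...#. => #  t=0,i=19
  [1] ....# => .  t=2,i=9
  [0] ..... => #  t=2,i=4
  bits 00101000010010000111101100101101 = 675838765

675838765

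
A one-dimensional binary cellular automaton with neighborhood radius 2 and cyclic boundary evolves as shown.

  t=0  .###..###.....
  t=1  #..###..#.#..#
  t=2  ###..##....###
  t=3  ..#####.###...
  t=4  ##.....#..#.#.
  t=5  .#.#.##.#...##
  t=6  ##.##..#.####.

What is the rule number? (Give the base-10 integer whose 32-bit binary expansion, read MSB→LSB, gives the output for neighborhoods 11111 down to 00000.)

506141518

  nb #####: next=.  (t=2,i=0, bit31=0)
  nb ####.: next=.  (t=2,i=1, bit30=0)
  nb ###.#: next=.  (t=3,i=6, bit29=0)
  nb ###..: next=#  (t=0,i=3, bit28=1)
  nb ##.##: next=#  (t=3,i=7, bit27=1)
  nb ##.#.: next=#  (t=5,i=0, bit26=1)
  nb ##..#: next=#  (t=0,i=4, bit25=1)
  nb ##...: next=.  (t=0,i=9, bit24=0)
  nb #.###: next=.  (t=3,i=8, bit23=0)
  nb #.##.: next=.  (t=4,i=0, bit22=0)
  nb #.#.#: next=#  (t=4,i=12, bit21=1)
  nb #.#..: next=.  (t=1,i=10, bit20=0)
  nb #..##: next=#  (t=0,i=5, bit19=1)
  nb #..#.: next=.  (t=1,i=7, bit18=0)
  nb #...#: next=#  (t=5,i=10, bit17=1)
  nb #....: next=#  (t=0,i=10, bit16=1)
  nb .####: next=.  (t=2,i=12, bit15=0)
  nb .###.: next=.  (t=0,i=2, bit14=0)
  nb .##.#: next=.  (t=5,i=6, bit13=0)
  nb .##..: next=#  (t=1,i=0, bit12=1)
  nb .#.##: next=#  (t=4,i=13, bit11=1)
  nb .#.#.: next=.  (t=1,i=9, bit10=0)
  nb .#..#: next=#  (t=1,i=11, bit9=1)
  nb .#...: next=#  (t=5,i=9, bit8=1)
  nb ..###: next=.  (t=0,i=1, bit7=0)
  nb ..##.: next=#  (t=1,i=13, bit6=1)
  nb ..#.#: next=.  (t=1,i=8, bit5=0)
  nb ..#..: next=.  (t=4,i=7, bit4=0)
  nb ...##: next=#  (t=0,i=0, bit3=1)
  nb ...#.: next=#  (t=4,i=6, bit2=1)
  nb ....#: next=#  (t=0,i=13, bit1=1)
  nb .....: next=.  (t=0,i=11, bit0=0)
  bits 00011110001010110001101101001110 = 506141518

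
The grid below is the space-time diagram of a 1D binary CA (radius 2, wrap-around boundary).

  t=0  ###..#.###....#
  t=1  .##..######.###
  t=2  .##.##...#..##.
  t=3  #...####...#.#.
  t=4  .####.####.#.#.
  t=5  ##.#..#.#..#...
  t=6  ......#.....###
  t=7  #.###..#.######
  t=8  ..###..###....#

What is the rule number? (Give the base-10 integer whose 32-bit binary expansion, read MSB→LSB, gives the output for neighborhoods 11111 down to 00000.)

1374312875

  ##### -> .   bit 31 = 0  t=1,i=7
  ####. -> #   bit 30 = 1  t=0,i=1
  ###.# -> .   bit 29 = 0  t=1,i=10
  ###.. -> #   bit 28 = 1  t=0,i=2
  ##.## -> .   bit 27 = 0  t=1,i=0
  ##.#. -> .   bit 26 = 0  t=4,i=10
  ##..# -> .   bit 25 = 0  t=0,i=3
  ##... -> #   bit 24 = 1  t=0,i=10
  #.### -> #   bit 23 = 1  t=0,i=7
  #.##. -> #   bit 22 = 1  t=1,i=1
  #.#.# -> #   bit 21 = 1  t=3,i=13
  #.#.. -> .   bit 20 = 0  t=3,i=0
  #..## -> #   bit 19 = 1  t=1,i=4
  #..#. -> .   bit 18 = 0  t=0,i=4
  #...# -> #   bit 17 = 1  t=2,i=7
  #.... -> .   bit 16 = 0  t=0,i=11
  .#### -> .   bit 15 = 0  t=0,i=0
  .###. -> #   bit 14 = 1  t=0,i=8
  .##.# -> .   bit 13 = 0  t=2,i=2
  .##.. -> #   bit 12 = 1  t=1,i=2
  .#.## -> #   bit 11 = 1  t=0,i=6
  .#.#. -> .   bit 10 = 0  t=3,i=12
  .#..# -> .   bit 9 = 0  t=2,i=10
  .#... -> #   bit 8 = 1  t=3,i=1
  ..### -> #   bit 7 = 1  t=0,i=14
  ..##. -> .   bit 6 = 0  t=2,i=1
  ..#.# -> #   bit 5 = 1  t=0,i=5
  ..#.. -> .   bit 4 = 0  t=2,i=9
  ...## -> #   bit 3 = 1  t=0,i=13
  ...#. -> .   bit 2 = 0  t=2,i=8
  ....# -> #   bit 1 = 1  t=0,i=12
  ..... -> #   bit 0 = 1  t=6,i=2
  bits 01010001111010100101100110101011 = 1374312875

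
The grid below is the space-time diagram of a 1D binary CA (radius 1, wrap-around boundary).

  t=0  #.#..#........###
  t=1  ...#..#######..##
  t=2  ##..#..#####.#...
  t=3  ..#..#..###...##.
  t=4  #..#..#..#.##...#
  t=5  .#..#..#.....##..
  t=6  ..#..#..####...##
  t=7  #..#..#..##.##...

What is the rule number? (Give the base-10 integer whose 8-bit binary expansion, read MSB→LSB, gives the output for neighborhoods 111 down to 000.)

145

  nb ###: next=#  (t=0,i=15, bit7=1)
  nb ##.: next=.  (t=0,i=0, bit6=0)
  nb #.#: next=.  (t=0,i=1, bit5=0)
  nb #..: next=#  (t=0,i=3, bit4=1)
  nb .##: next=.  (t=0,i=14, bit3=0)
  nb .#.: next=.  (t=0,i=2, bit2=0)
  nb ..#: next=.  (t=0,i=4, bit1=0)
  nb ...: next=#  (t=0,i=7, bit0=1)
  bits 10010001 = 145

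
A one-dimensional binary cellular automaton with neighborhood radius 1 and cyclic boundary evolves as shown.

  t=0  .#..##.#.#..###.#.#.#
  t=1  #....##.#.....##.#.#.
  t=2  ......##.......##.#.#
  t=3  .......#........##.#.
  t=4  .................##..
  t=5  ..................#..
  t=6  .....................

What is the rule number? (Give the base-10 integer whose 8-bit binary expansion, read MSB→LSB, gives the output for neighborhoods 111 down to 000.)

96

  [7] ### => .  t=0,i=13
  [6] ##. => #  t=0,i=5
  [5] #.# => #  t=0,i=0
  [4] #.. => .  t=0,i=2
  [3] .## => .  t=0,i=4
  [2] .#. => .  t=0,i=1
  [1] ..# => .  t=0,i=3
  [0] ... => .  t=1,i=2
  bits 01100000 = 96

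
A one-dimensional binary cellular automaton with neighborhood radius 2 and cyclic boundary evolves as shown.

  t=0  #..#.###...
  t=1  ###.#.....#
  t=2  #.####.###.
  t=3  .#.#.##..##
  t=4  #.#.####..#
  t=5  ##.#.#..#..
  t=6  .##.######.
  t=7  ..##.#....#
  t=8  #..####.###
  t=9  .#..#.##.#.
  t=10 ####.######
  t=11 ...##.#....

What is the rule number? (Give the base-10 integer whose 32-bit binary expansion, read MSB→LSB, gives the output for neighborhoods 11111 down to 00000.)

  #####|.  b31=0 t=6,i=6
  ####.|.  b30=0 t=1,i=1
  ###.#|#  b29=1 t=1,i=2
  ###..|.  b28=0 t=0,i=7
  ##.##|#  b27=1 t=2,i=6
  ##.#.|#  b26=1 t=1,i=3
  ##..#|#  b25=1 t=3,i=7
  ##...|.  b24=0 t=0,i=8
  #.###|.  b23=0 t=0,i=5
  #.##.|#  b22=1 t=3,i=5
  #.#.#|.  b21=0 t=2,i=0
  #.#..|#  b20=1 t=1,i=4
  #..##|.  b19=0 t=3,i=8
  #..#.|#  b18=1 t=0,i=2
  #...#|.  b17=0 t=0,i=9
  #....|.  b16=0 t=1,i=6
  .####|#  b15=1 t=1,i=0
  .###.|.  b14=0 t=0,i=6
  .##.#|#  b13=1 t=3,i=10
  .##..|#  b12=1 t=3,i=6
  .#.##|#  b11=1 t=0,i=4
  .#.#.|#  b10=1 t=3,i=2
  .#..#|#  b9=1 t=0,i=1
  .#...|#  b8=1 t=1,i=5
  ..###|.  b7=0 t=1,i=10
  ..##.|.  b6=0 t=3,i=9
  ..#.#|.  b5=0 t=0,i=3
  ..#..|#  b4=1 t=0,i=0
  ...##|#  b3=1 t=1,i=9
  ...#.|#  b2=1 t=0,i=10
  ....#|#  b1=1 t=1,i=8
  .....|#  b0=1 t=1,i=7
  bits 00101110010101001011111100011111 = 777305887

777305887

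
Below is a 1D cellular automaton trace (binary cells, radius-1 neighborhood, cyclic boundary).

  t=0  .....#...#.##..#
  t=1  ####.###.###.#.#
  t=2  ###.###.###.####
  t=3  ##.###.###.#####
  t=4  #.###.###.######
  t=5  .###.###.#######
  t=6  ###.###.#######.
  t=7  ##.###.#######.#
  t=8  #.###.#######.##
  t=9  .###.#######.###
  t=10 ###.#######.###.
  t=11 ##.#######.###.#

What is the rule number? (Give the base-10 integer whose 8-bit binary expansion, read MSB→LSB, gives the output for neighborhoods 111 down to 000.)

189

  ###|#  b7=1 t=1,i=0
  ##.|.  b6=0 t=0,i=12
  #.#|#  b5=1 t=0,i=10
  #..|#  b4=1 t=0,i=0
  .##|#  b3=1 t=0,i=11
  .#.|#  b2=1 t=0,i=5
  ..#|.  b1=0 t=0,i=4
  ...|#  b0=1 t=0,i=1
  bits 10111101 = 189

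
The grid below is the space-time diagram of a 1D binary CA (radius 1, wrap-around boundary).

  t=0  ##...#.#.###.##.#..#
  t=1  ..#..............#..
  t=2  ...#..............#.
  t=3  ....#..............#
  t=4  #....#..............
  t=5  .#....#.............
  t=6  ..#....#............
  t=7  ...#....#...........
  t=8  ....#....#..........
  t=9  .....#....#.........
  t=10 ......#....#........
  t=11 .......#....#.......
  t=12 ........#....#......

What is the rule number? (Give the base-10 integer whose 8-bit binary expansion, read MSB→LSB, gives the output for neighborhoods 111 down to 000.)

  [7] ### => .  t=0,i=0
  [6] ##. => .  t=0,i=1
  [5] #.# => .  t=0,i=6
  [4] #.. => #  t=0,i=2
  [3] .## => .  t=0,i=9
  [2] .#. => .  t=0,i=5
  [1] ..# => .  t=0,i=4
  [0] ... => .  t=0,i=3
  bits 00010000 = 16

16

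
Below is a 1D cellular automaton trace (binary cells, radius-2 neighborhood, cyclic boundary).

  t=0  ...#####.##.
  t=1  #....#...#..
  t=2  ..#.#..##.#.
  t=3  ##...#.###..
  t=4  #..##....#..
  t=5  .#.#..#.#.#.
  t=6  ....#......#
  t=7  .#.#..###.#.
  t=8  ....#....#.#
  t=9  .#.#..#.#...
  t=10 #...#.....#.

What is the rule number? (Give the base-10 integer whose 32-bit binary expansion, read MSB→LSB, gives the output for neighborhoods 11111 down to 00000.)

  ##### -> #   bit 31 = 1  t=0,i=5
  ####. -> .   bit 30 = 0  t=0,i=6
  ###.# -> .   bit 29 = 0  t=0,i=7
  ###.. -> #   bit 28 = 1  t=3,i=9
  ##.## -> .   bit 27 = 0  t=0,i=8
  ##.#. -> #   bit 26 = 1  t=2,i=9
  ##..# -> .   bit 25 = 0  t=3,i=10
  ##... -> .   bit 24 = 0  t=0,i=11
  #.### -> .   bit 23 = 0  t=3,i=7
  #.##. -> #   bit 22 = 1  t=0,i=9
  #.#.# -> .   bit 21 = 0  t=5,i=8
  #.#.. -> .   bit 20 = 0  t=2,i=4
  #..## -> .   bit 19 = 0  t=2,i=6
  #..#. -> .   bit 18 = 0  t=1,i=11
  #...# -> #   bit 17 = 1  t=1,i=7
  #.... -> #   bit 16 = 1  t=0,i=0
  .#### -> .   bit 15 = 0  t=0,i=4
  .###. -> .   bit 14 = 0  t=3,i=8
  .##.# -> #   bit 13 = 1  t=2,i=8
  .##.. -> .   bit 12 = 0  t=0,i=10
  .#.## -> .   bit 11 = 0  t=3,i=6
  .#.#. -> .   bit 10 = 0  t=2,i=3
  .#..# -> #   bit 9 = 1  t=1,i=10
  .#... -> .   bit 8 = 0  t=1,i=1
  ..### -> .   bit 7 = 0  t=0,i=3
  ..##. -> #   bit 6 = 1  t=2,i=7
  ..#.# -> .   bit 5 = 0  t=2,i=2
  ..#.. -> .   bit 4 = 0  t=1,i=0
  ...## -> .   bit 3 = 0  t=0,i=2
  ...#. -> #   bit 2 = 1  t=1,i=4
  ....# -> .   bit 1 = 0  t=0,i=1
  ..... -> #   bit 0 = 1  t=6,i=7
  bits 10010100010000110010001001000101 = 2487427653

2487427653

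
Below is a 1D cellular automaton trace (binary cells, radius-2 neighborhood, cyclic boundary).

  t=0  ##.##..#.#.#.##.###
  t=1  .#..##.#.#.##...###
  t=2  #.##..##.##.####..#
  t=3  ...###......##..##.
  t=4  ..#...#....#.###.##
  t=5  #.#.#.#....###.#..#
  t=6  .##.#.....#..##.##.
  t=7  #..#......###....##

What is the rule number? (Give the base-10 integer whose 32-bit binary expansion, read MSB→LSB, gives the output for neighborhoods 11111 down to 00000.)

2812975672

  [31] ##### => #  t=0,i=18
  [30] ####. => .  t=0,i=0
  [29] ###.# => #  t=0,i=1
  [28] ###.. => .  t=2,i=15
  [27] ##.## => .  t=0,i=2
  [26] ##.#. => #  t=1,i=0
  [25] ##..# => #  t=0,i=5
  [24] ##... => #  t=1,i=13
  [23] #.### => #  t=0,i=16
  [22] #.##. => .  t=0,i=3
  [21] #.#.# => #  t=0,i=9
  [20] #.#.. => .  t=1,i=1
  [19] #..## => #  t=1,i=3
  [18] #..#. => .  t=0,i=6
  [17] #...# => #  t=1,i=14
  [16] #.... => .  t=3,i=0
  [15] .#### => #  t=0,i=17
  [14] .###. => .  t=1,i=17
  [13] .##.# => .  t=0,i=14
  [12] .##.. => #  t=0,i=4
  [11] .#.## => #  t=0,i=12
  [10] .#.#. => .  t=0,i=8
  [9] .#..# => #  t=1,i=2
  [8] .#... => .  t=4,i=3
  [7] ..### => .  t=1,i=16
  [6] ..##. => .  t=1,i=4
  [5] ..#.# => #  t=0,i=7
  [4] ..#.. => #  t=4,i=2
  [3] ...## => #  t=1,i=15
  [2] ...#. => .  t=4,i=5
  [1] ....# => .  t=3,i=1
  [0] ..... => .  t=3,i=8
  bits 10100111101010101001101000111000 = 2812975672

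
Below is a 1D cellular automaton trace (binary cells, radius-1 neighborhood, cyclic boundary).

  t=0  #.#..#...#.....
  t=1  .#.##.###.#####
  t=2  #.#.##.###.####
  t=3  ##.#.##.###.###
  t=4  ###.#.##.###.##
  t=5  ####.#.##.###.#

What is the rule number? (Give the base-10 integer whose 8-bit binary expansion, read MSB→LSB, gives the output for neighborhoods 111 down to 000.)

243

  ###|#  b7=1 t=1,i=7
  ##.|#  b6=1 t=1,i=4
  #.#|#  b5=1 t=0,i=1
  #..|#  b4=1 t=0,i=3
  .##|.  b3=0 t=1,i=3
  .#.|.  b2=0 t=0,i=0
  ..#|#  b1=1 t=0,i=4
  ...|#  b0=1 t=0,i=7
  bits 11110011 = 243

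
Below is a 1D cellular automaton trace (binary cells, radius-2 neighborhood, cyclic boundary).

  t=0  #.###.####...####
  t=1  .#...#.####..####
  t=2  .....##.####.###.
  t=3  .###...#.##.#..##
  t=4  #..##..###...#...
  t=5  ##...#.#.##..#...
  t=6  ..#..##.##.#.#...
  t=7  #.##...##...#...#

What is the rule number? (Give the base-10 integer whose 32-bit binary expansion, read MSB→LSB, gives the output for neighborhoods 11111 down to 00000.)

3678441139

  [31] ##### => #  t=0,i=15
  [30] ####. => #  t=0,i=8
  [29] ###.# => .  t=0,i=0
  [28] ###.. => #  t=0,i=9
  [27] ##.## => #  t=0,i=1
  [26] ##.#. => .  t=1,i=0
  [25] ##..# => #  t=1,i=11
  [24] ##... => #  t=0,i=10
  [23] #.### => .  t=0,i=2
  [22] #.##. => #  t=3,i=9
  [21] #.#.# => .  t=5,i=7
  [20] #.#.. => .  t=1,i=1
  [19] #..## => .  t=1,i=12
  [18] #..#. => .  t=5,i=12
  [17] #...# => .  t=0,i=11
  [16] #.... => .  t=2,i=0
  [15] .#### => #  t=0,i=7
  [14] .###. => .  t=0,i=3
  [13] .##.# => .  t=2,i=6
  [12] .##.. => .  t=4,i=4
  [11] .#.## => #  t=1,i=6
  [10] .#.#. => #  t=5,i=6
  [9] .#..# => #  t=3,i=13
  [8] .#... => .  t=1,i=2
  [7] ..### => #  t=0,i=13
  [6] ..##. => .  t=2,i=5
  [5] ..#.# => #  t=1,i=5
  [4] ..#.. => #  t=4,i=0
  [3] ...## => .  t=0,i=12
  [2] ...#. => .  t=1,i=4
  [1] ....# => #  t=2,i=3
  [0] ..... => #  t=2,i=1
  bits 11011011010000001000111010110011 = 3678441139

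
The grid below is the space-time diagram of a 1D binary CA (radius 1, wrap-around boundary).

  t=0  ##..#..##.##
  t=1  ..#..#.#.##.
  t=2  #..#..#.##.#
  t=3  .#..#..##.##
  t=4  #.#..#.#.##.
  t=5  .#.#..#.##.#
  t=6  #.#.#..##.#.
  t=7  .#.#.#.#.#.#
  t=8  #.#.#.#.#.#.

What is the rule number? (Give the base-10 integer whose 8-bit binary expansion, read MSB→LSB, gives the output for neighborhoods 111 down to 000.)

57

  [7] ### => .  t=0,i=0
  [6] ##. => .  t=0,i=1
  [5] #.# => #  t=0,i=9
  [4] #.. => #  t=0,i=2
  [3] .## => #  t=0,i=7
  [2] .#. => .  t=0,i=4
  [1] ..# => .  t=0,i=3
  [0] ... => #  t=1,i=0
  bits 00111001 = 57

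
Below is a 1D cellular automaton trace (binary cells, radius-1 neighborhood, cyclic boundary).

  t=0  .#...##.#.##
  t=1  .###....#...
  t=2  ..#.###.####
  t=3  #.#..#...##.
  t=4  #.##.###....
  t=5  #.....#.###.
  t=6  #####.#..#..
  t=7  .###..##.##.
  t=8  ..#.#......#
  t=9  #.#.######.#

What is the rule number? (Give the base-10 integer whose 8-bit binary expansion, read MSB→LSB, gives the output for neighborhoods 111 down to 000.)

  [7] ### => #  t=1,i=2
  [6] ##. => .  t=0,i=6
  [5] #.# => .  t=0,i=0
  [4] #.. => #  t=0,i=2
  [3] .## => .  t=0,i=5
  [2] .#. => #  t=0,i=1
  [1] ..# => .  t=0,i=4
  [0] ... => #  t=0,i=3
  bits 10010101 = 149

149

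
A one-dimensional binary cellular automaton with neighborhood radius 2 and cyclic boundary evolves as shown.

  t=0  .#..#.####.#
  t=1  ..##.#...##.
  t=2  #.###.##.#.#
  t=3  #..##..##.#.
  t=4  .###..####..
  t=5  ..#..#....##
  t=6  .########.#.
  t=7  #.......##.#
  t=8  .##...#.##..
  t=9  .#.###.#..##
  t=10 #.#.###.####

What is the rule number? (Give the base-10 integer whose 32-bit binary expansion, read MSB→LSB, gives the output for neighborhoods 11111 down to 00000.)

  nb #####: next=.  (t=6,i=3, bit31=0)
  nb ####.: next=.  (t=0,i=8, bit30=0)
  nb ###.#: next=#  (t=0,i=9, bit29=1)
  nb ###..: next=.  (t=4,i=3, bit28=0)
  nb ##.##: next=.  (t=2,i=1, bit27=0)
  nb ##.#.: next=#  (t=0,i=10, bit26=1)
  nb ##..#: next=.  (t=3,i=5, bit25=0)
  nb ##...: next=#  (t=1,i=11, bit24=1)
  nb #.###: next=.  (t=0,i=6, bit23=0)
  nb #.##.: next=.  (t=2,i=6, bit22=0)
  nb #.#.#: next=.  (t=0,i=11, bit21=0)
  nb #.#..: next=.  (t=0,i=1, bit20=0)
  nb #..##: next=#  (t=3,i=2, bit19=1)
  nb #..#.: next=#  (t=0,i=3, bit18=1)
  nb #...#: next=#  (t=1,i=0, bit17=1)
  nb #....: next=#  (t=5,i=7, bit16=1)
  nb .####: next=.  (t=0,i=7, bit15=0)
  nb .###.: next=#  (t=2,i=3, bit14=1)
  nb .##.#: next=#  (t=1,i=3, bit13=1)
  nb .##..: next=.  (t=1,i=10, bit12=0)
  nb .#.##: next=#  (t=0,i=5, bit11=1)
  nb .#.#.: next=.  (t=0,i=0, bit10=0)
  nb .#..#: next=#  (t=0,i=2, bit9=1)
  nb .#...: next=#  (t=1,i=6, bit8=1)
  nb ..###: next=.  (t=4,i=1, bit7=0)
  nb ..##.: next=#  (t=1,i=2, bit6=1)
  nb ..#.#: next=.  (t=0,i=4, bit5=0)
  nb ..#..: next=#  (t=5,i=2, bit4=1)
  nb ...##: next=.  (t=1,i=1, bit3=0)
  nb ...#.: next=#  (t=8,i=5, bit2=1)
  nb ....#: next=#  (t=5,i=8, bit1=1)
  nb .....: next=.  (t=7,i=3, bit0=0)
  bits 00100101000011110110101101010110 = 621767510

621767510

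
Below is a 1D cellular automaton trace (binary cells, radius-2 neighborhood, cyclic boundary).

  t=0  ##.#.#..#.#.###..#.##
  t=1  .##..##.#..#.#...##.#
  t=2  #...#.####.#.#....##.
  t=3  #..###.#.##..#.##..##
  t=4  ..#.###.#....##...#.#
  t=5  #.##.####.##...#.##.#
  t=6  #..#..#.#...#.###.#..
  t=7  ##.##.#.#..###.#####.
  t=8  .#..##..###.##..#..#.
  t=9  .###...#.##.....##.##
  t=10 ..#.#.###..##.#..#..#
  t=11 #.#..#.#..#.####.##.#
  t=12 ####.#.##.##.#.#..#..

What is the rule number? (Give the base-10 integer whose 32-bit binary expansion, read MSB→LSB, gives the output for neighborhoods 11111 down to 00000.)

622455350

  nb #####: next=.  (t=7,i=17, bit31=0)
  nb ####.: next=.  (t=0,i=0, bit30=0)
  nb ###.#: next=#  (t=0,i=1, bit29=1)
  nb ###..: next=.  (t=0,i=14, bit28=0)
  nb ##.##: next=.  (t=5,i=1, bit27=0)
  nb ##.#.: next=#  (t=0,i=2, bit26=1)
  nb ##..#: next=.  (t=0,i=15, bit25=0)
  nb ##...: next=#  (t=4,i=15, bit24=1)
  nb #.###: next=.  (t=0,i=12, bit23=0)
  nb #.##.: next=.  (t=1,i=1, bit22=0)
  nb #.#.#: next=.  (t=0,i=3, bit21=0)
  nb #.#..: next=#  (t=0,i=5, bit20=1)
  nb #..##: next=#  (t=1,i=4, bit19=1)
  nb #..#.: next=.  (t=0,i=7, bit18=0)
  nb #...#: next=.  (t=1,i=15, bit17=0)
  nb #....: next=#  (t=2,i=15, bit16=1)
  nb .####: next=#  (t=0,i=20, bit15=1)
  nb .###.: next=#  (t=0,i=13, bit14=1)
  nb .##.#: next=#  (t=1,i=6, bit13=1)
  nb .##..: next=.  (t=1,i=2, bit12=0)
  nb .#.##: next=#  (t=0,i=11, bit11=1)
  nb .#.#.: next=.  (t=0,i=4, bit10=0)
  nb .#..#: next=#  (t=0,i=6, bit9=1)
  nb .#...: next=.  (t=1,i=14, bit8=0)
  nb ..###: next=.  (t=3,i=3, bit7=0)
  nb ..##.: next=.  (t=1,i=5, bit6=0)
  nb ..#.#: next=#  (t=0,i=8, bit5=1)
  nb ..#..: next=#  (t=6,i=0, bit4=1)
  nb ...##: next=.  (t=1,i=16, bit3=0)
  nb ...#.: next=#  (t=2,i=3, bit2=1)
  nb ....#: next=#  (t=2,i=16, bit1=1)
  nb .....: next=.  (t=9,i=13, bit0=0)
  bits 00100101000110011110101000110110 = 622455350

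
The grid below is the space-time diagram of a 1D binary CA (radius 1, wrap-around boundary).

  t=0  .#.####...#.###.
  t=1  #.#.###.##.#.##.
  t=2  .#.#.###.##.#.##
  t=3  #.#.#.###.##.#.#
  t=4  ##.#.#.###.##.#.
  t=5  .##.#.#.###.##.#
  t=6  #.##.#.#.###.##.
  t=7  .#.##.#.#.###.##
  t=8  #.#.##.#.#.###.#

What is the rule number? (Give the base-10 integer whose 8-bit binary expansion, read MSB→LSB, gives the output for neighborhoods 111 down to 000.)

227

  [7] ### => #  t=0,i=4
  [6] ##. => #  t=0,i=6
  [5] #.# => #  t=0,i=2
  [4] #.. => .  t=0,i=7
  [3] .## => .  t=0,i=3
  [2] .#. => .  t=0,i=1
  [1] ..# => #  t=0,i=0
  [0] ... => #  t=0,i=8
  bits 11100011 = 227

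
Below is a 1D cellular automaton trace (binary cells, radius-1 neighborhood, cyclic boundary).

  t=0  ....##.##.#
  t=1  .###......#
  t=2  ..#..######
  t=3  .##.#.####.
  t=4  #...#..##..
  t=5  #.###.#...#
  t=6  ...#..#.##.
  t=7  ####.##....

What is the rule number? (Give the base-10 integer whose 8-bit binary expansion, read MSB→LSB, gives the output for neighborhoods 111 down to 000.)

135

  nb ###: next=#  (t=1,i=2, bit7=1)
  nb ##.: next=.  (t=0,i=5, bit6=0)
  nb #.#: next=.  (t=0,i=6, bit5=0)
  nb #..: next=.  (t=0,i=0, bit4=0)
  nb .##: next=.  (t=0,i=4, bit3=0)
  nb .#.: next=#  (t=0,i=10, bit2=1)
  nb ..#: next=#  (t=0,i=3, bit1=1)
  nb ...: next=#  (t=0,i=1, bit0=1)
  bits 10000111 = 135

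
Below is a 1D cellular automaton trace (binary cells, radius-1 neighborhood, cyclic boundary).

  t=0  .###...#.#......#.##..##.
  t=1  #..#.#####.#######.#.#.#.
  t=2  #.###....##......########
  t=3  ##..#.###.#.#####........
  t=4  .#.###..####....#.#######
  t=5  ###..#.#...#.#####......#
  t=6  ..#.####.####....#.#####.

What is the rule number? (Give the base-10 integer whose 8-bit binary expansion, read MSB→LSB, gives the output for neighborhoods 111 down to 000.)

103

  nb ###: next=.  (t=0,i=2, bit7=0)
  nb ##.: next=#  (t=0,i=3, bit6=1)
  nb #.#: next=#  (t=0,i=8, bit5=1)
  nb #..: next=.  (t=0,i=4, bit4=0)
  nb .##: next=.  (t=0,i=1, bit3=0)
  nb .#.: next=#  (t=0,i=7, bit2=1)
  nb ..#: next=#  (t=0,i=0, bit1=1)
  nb ...: next=#  (t=0,i=5, bit0=1)
  bits 01100111 = 103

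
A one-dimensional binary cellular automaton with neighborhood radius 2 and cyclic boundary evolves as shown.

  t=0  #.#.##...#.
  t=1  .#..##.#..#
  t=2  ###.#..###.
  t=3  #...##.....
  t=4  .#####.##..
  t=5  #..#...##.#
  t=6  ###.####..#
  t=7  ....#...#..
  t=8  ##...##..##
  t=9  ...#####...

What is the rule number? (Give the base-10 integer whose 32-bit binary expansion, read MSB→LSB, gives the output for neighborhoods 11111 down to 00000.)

  ##### -> #   bit 31 = 1  t=4,i=3
  ####. -> .   bit 30 = 0  t=4,i=4
  ###.# -> .   bit 29 = 0  t=2,i=2
  ###.. -> .   bit 28 = 0  t=6,i=7
  ##.## -> .   bit 27 = 0  t=2,i=10
  ##.#. -> .   bit 26 = 0  t=1,i=6
  ##..# -> #   bit 25 = 1  t=5,i=1
  ##... -> .   bit 24 = 0  t=0,i=6
  #.### -> #   bit 23 = 1  t=2,i=0
  #.##. -> #   bit 22 = 1  t=0,i=4
  #.#.# -> .   bit 21 = 0  t=0,i=0
  #.#.. -> #   bit 20 = 1  t=1,i=1
  #..## -> .   bit 19 = 0  t=1,i=3
  #..#. -> #   bit 18 = 1  t=1,i=9
  #...# -> #   bit 17 = 1  t=0,i=7
  #.... -> #   bit 16 = 1  t=3,i=7
  .#### -> .   bit 15 = 0  t=4,i=2
  .###. -> .   bit 14 = 0  t=2,i=1
  .##.# -> .   bit 13 = 0  t=1,i=5
  .##.. -> #   bit 12 = 1  t=0,i=5
  .#.## -> .   bit 11 = 0  t=0,i=3
  .#.#. -> #   bit 10 = 1  t=0,i=1
  .#..# -> #   bit 9 = 1  t=1,i=2
  .#... -> #   bit 8 = 1  t=3,i=1
  ..### -> .   bit 7 = 0  t=2,i=7
  ..##. -> #   bit 6 = 1  t=1,i=4
  ..#.# -> .   bit 5 = 0  t=0,i=9
  ..#.. -> .   bit 4 = 0  t=3,i=0
  ...## -> #   bit 3 = 1  t=3,i=3
  ...#. -> .   bit 2 = 0  t=0,i=8
  ....# -> .   bit 1 = 0  t=3,i=9
  ..... -> #   bit 0 = 1  t=3,i=8
  bits 10000010110101110001011101001001 = 2195134281

2195134281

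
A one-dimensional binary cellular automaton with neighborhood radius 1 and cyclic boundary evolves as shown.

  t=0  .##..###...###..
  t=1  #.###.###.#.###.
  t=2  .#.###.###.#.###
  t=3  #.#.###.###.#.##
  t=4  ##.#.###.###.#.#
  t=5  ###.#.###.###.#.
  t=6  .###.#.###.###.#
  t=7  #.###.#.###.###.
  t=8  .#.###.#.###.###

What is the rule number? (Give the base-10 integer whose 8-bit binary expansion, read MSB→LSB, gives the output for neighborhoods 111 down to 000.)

242

  ### -> #   bit 7 = 1  t=0,i=6
  ##. -> #   bit 6 = 1  t=0,i=2
  #.# -> #   bit 5 = 1  t=1,i=1
  #.. -> #   bit 4 = 1  t=0,i=3
  .## -> .   bit 3 = 0  t=0,i=1
  .#. -> .   bit 2 = 0  t=1,i=0
  ..# -> #   bit 1 = 1  t=0,i=0
  ... -> .   bit 0 = 0  t=0,i=9
  bits 11110010 = 242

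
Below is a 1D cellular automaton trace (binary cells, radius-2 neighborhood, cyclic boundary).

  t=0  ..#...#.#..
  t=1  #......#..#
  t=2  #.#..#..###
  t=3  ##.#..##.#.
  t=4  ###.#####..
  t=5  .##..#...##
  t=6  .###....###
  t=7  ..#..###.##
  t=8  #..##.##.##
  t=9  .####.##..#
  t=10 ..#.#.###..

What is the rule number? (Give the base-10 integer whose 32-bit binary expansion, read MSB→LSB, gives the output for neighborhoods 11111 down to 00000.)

642381386

  [31] ##### => .  t=4,i=6
  [30] ####. => .  t=2,i=10
  [29] ###.# => #  t=2,i=0
  [28] ###.. => .  t=4,i=8
  [27] ##.## => .  t=4,i=3
  [26] ##.#. => #  t=2,i=1
  [25] ##..# => #  t=4,i=9
  [24] ##... => .  t=1,i=1
  [23] #.### => .  t=4,i=4
  [22] #.##. => #  t=3,i=0
  [21] #.#.# => .  t=3,i=9
  [20] #.#.. => .  t=0,i=8
  [19] #..## => #  t=1,i=9
  [18] #..#. => .  t=2,i=4
  [17] #...# => .  t=0,i=4
  [16] #.... => #  t=0,i=10
  [15] .#### => #  t=2,i=9
  [14] .###. => #  t=4,i=1
  [13] .##.# => #  t=3,i=1
  [12] .##.. => #  t=1,i=0
  [11] .#.## => .  t=3,i=10
  [10] .#.#. => #  t=0,i=7
  [9] .#..# => #  t=1,i=8
  [8] .#... => .  t=0,i=3
  [7] ..### => .  t=2,i=8
  [6] ..##. => #  t=1,i=10
  [5] ..#.# => .  t=0,i=6
  [4] ..#.. => .  t=0,i=2
  [3] ...## => #  t=5,i=8
  [2] ...#. => .  t=0,i=1
  [1] ....# => #  t=0,i=0
  [0] ..... => .  t=1,i=3
  bits 00100110010010011111011001001010 = 642381386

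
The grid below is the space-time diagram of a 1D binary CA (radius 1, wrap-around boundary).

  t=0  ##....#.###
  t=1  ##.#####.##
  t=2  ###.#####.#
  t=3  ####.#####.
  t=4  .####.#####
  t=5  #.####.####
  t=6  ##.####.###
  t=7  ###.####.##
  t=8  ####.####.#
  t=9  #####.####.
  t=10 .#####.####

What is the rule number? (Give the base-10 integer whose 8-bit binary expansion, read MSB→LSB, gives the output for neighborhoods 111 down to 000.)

  ### -> #   bit 7 = 1  t=0,i=0
  ##. -> #   bit 6 = 1  t=0,i=1
  #.# -> #   bit 5 = 1  t=0,i=7
  #.. -> .   bit 4 = 0  t=0,i=2
  .## -> .   bit 3 = 0  t=0,i=8
  .#. -> #   bit 2 = 1  t=0,i=6
  ..# -> #   bit 1 = 1  t=0,i=5
  ... -> #   bit 0 = 1  t=0,i=3
  bits 11100111 = 231

231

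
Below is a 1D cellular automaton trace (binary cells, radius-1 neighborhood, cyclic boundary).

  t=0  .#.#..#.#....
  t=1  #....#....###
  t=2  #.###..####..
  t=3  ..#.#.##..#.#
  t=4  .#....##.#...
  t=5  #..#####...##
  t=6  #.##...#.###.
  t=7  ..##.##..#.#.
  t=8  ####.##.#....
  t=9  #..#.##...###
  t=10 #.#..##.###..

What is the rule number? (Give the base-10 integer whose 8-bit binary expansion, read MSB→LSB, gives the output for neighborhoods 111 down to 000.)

  nb ###: next=.  (t=1,i=11, bit7=0)
  nb ##.: next=#  (t=1,i=0, bit6=1)
  nb #.#: next=.  (t=0,i=2, bit5=0)
  nb #..: next=.  (t=0,i=4, bit4=0)
  nb .##: next=#  (t=1,i=10, bit3=1)
  nb .#.: next=.  (t=0,i=1, bit2=0)
  nb ..#: next=#  (t=0,i=0, bit1=1)
  nb ...: next=#  (t=0,i=10, bit0=1)
  bits 01001011 = 75

75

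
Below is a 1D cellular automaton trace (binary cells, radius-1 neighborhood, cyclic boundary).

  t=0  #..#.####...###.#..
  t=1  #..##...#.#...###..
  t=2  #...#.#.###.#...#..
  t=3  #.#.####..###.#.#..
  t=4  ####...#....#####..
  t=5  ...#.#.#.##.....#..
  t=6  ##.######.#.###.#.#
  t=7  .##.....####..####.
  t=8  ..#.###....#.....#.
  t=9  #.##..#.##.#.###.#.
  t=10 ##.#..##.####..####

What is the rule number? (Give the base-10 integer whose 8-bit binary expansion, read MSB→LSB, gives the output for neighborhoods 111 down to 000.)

101

  ### -> .   bit 7 = 0  t=0,i=6
  ##. -> #   bit 6 = 1  t=0,i=8
  #.# -> #   bit 5 = 1  t=0,i=4
  #.. -> .   bit 4 = 0  t=0,i=1
  .## -> .   bit 3 = 0  t=0,i=5
  .#. -> #   bit 2 = 1  t=0,i=0
  ..# -> .   bit 1 = 0  t=0,i=2
  ... -> #   bit 0 = 1  t=0,i=10
  bits 01100101 = 101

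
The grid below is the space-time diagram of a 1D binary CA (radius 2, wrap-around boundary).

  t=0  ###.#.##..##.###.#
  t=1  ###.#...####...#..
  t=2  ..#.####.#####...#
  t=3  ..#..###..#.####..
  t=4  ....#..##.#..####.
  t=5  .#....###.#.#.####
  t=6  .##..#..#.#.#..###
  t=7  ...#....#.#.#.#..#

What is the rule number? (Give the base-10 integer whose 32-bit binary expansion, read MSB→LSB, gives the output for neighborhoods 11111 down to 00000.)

  #####|.  b31=0 t=2,i=11
  ####.|#  b30=1 t=0,i=1
  ###.#|#  b29=1 t=0,i=2
  ###..|#  b28=1 t=1,i=11
  ##.##|.  b27=0 t=0,i=12
  ##.#.|.  b26=0 t=0,i=3
  ##..#|#  b25=1 t=0,i=8
  ##...|#  b24=1 t=1,i=12
  #.###|.  b23=0 t=0,i=13
  #.##.|.  b22=0 t=0,i=6
  #.#.#|#  b21=1 t=0,i=4
  #.#..|#  b20=1 t=1,i=4
  #..##|#  b19=1 t=0,i=9
  #..#.|.  b18=0 t=2,i=1
  #...#|#  b17=1 t=1,i=6
  #....|.  b16=0 t=3,i=17
  .####|#  b15=1 t=0,i=0
  .###.|.  b14=0 t=0,i=14
  .##.#|#  b13=1 t=0,i=11
  .##..|.  b12=0 t=0,i=7
  .#.##|.  b11=0 t=0,i=5
  .#.#.|.  b10=0 t=5,i=11
  .#..#|.  b9=0 t=1,i=16
  .#...|#  b8=1 t=1,i=5
  ..###|.  b7=0 t=1,i=0
  ..##.|#  b6=1 t=0,i=10
  ..#.#|#  b5=1 t=2,i=2
  ..#..|.  b4=0 t=1,i=15
  ...##|#  b3=1 t=1,i=7
  ...#.|.  b2=0 t=1,i=14
  ....#|.  b1=0 t=3,i=0
  .....|#  b0=1 t=4,i=1
  bits 01110011001110101010000101101001 = 1933222249

1933222249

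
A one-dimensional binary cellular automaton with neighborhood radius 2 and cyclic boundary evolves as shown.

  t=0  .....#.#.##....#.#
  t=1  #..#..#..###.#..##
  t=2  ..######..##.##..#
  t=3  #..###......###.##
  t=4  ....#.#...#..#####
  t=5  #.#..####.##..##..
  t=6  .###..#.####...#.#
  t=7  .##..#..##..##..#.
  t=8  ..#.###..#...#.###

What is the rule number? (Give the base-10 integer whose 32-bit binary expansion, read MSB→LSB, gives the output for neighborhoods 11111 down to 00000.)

  nb #####: next=#  (t=2,i=4, bit31=1)
  nb ####.: next=.  (t=2,i=6, bit30=0)
  nb ###.#: next=#  (t=1,i=11, bit29=1)
  nb ###..: next=.  (t=1,i=0, bit28=0)
  nb ##.##: next=#  (t=2,i=12, bit27=1)
  nb ##.#.: next=.  (t=1,i=12, bit26=0)
  nb ##..#: next=.  (t=1,i=1, bit25=0)
  nb ##...: next=#  (t=0,i=11, bit24=1)
  nb #.###: next=#  (t=3,i=16, bit23=1)
  nb #.##.: next=#  (t=0,i=9, bit22=1)
  nb #.#.#: next=.  (t=0,i=7, bit21=0)
  nb #.#..: next=#  (t=0,i=17, bit20=1)
  nb #..##: next=.  (t=1,i=8, bit19=0)
  nb #..#.: next=#  (t=1,i=2, bit18=1)
  nb #...#: next=#  (t=4,i=8, bit17=1)
  nb #....: next=.  (t=0,i=1, bit16=0)
  nb .####: next=#  (t=2,i=3, bit15=1)
  nb .###.: next=#  (t=1,i=10, bit14=1)
  nb .##.#: next=.  (t=2,i=11, bit13=0)
  nb .##..: next=#  (t=0,i=10, bit12=1)
  nb .#.##: next=.  (t=0,i=8, bit11=0)
  nb .#.#.: next=#  (t=0,i=6, bit10=1)
  nb .#..#: next=#  (t=1,i=4, bit9=1)
  nb .#...: next=#  (t=0,i=0, bit8=1)
  nb ..###: next=.  (t=1,i=9, bit7=0)
  nb ..##.: next=.  (t=2,i=10, bit6=0)
  nb ..#.#: next=.  (t=0,i=5, bit5=0)
  nb ..#..: next=#  (t=1,i=3, bit4=1)
  nb ...##: next=.  (t=3,i=11, bit3=0)
  nb ...#.: next=.  (t=0,i=4, bit2=0)
  nb ....#: next=#  (t=0,i=3, bit1=1)
  nb .....: next=.  (t=0,i=2, bit0=0)
  bits 10101001110101101101011100010010 = 2849429266

2849429266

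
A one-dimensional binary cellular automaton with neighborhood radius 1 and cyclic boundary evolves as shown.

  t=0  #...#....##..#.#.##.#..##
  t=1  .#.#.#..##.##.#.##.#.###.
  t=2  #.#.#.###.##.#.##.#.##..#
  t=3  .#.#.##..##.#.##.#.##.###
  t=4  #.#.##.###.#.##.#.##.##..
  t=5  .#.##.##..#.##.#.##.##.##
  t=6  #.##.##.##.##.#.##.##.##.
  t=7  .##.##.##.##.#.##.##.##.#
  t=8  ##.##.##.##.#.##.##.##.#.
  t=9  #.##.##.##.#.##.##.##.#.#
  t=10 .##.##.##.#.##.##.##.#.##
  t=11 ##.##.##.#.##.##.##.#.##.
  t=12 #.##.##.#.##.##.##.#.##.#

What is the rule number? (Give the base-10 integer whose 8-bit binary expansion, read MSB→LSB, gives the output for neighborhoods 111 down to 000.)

  ### -> .   bit 7 = 0  t=0,i=24
  ##. -> .   bit 6 = 0  t=0,i=0
  #.# -> #   bit 5 = 1  t=0,i=14
  #.. -> #   bit 4 = 1  t=0,i=1
  .## -> #   bit 3 = 1  t=0,i=9
  .#. -> .   bit 2 = 0  t=0,i=4
  ..# -> #   bit 1 = 1  t=0,i=3
  ... -> .   bit 0 = 0  t=0,i=2
  bits 00111010 = 58

58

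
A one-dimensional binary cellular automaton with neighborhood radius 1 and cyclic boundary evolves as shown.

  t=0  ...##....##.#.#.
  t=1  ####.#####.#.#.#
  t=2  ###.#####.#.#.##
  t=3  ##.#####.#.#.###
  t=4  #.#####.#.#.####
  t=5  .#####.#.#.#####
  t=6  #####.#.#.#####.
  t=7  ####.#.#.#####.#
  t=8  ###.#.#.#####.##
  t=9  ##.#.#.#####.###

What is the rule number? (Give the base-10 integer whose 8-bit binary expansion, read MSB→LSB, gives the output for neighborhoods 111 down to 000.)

  ###|#  b7=1 t=1,i=0
  ##.|.  b6=0 t=0,i=4
  #.#|#  b5=1 t=0,i=11
  #..|#  b4=1 t=0,i=5
  .##|#  b3=1 t=0,i=3
  .#.|.  b2=0 t=0,i=12
  ..#|#  b1=1 t=0,i=2
  ...|#  b0=1 t=0,i=0
  bits 10111011 = 187

187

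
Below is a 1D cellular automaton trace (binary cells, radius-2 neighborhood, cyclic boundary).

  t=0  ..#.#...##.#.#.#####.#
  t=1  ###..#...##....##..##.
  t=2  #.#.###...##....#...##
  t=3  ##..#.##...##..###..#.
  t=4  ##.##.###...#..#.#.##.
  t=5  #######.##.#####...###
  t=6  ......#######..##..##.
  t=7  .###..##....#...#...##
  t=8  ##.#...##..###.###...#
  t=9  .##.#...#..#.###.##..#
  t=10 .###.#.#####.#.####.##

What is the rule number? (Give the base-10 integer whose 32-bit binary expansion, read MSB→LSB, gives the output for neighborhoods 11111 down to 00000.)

  #####|.  b31=0 t=0,i=17
  ####.|.  b30=0 t=0,i=18
  ###.#|#  b29=1 t=0,i=19
  ###..|#  b28=1 t=1,i=2
  ##.##|#  b27=1 t=1,i=21
  ##.#.|#  b26=1 t=0,i=10
  ##..#|.  b25=0 t=1,i=3
  ##...|#  b24=1 t=1,i=11
  #.###|#  b23=1 t=0,i=15
  #.##.|#  b22=1 t=3,i=0
  #.#.#|.  b21=0 t=0,i=11
  #.#..|.  b20=0 t=0,i=4
  #..##|.  b19=0 t=1,i=18
  #..#.|#  b18=1 t=0,i=1
  #...#|.  b17=0 t=0,i=6
  #....|.  b16=0 t=1,i=12
  .####|#  b15=1 t=0,i=16
  .###.|.  b14=0 t=1,i=1
  .##.#|#  b13=1 t=0,i=9
  .##..|#  b12=1 t=1,i=10
  .#.##|.  b11=0 t=0,i=14
  .#.#.|.  b10=0 t=0,i=3
  .#..#|#  b9=1 t=0,i=0
  .#...|#  b8=1 t=0,i=5
  ..###|#  b7=1 t=2,i=20
  ..##.|.  b6=0 t=0,i=8
  ..#.#|#  b5=1 t=0,i=2
  ..#..|#  b4=1 t=1,i=5
  ...##|.  b3=0 t=0,i=7
  ...#.|#  b2=1 t=2,i=15
  ....#|.  b1=0 t=1,i=13
  .....|#  b0=1 t=6,i=1
  bits 00111101110001001011001110110101 = 1036301237

1036301237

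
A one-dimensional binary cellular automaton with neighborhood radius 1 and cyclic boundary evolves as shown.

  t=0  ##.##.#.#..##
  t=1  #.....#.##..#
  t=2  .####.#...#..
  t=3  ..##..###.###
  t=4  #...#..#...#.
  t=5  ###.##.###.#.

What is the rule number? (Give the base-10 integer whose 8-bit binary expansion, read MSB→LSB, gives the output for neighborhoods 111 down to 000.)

149

  ###|#  b7=1 t=0,i=0
  ##.|.  b6=0 t=0,i=1
  #.#|.  b5=0 t=0,i=2
  #..|#  b4=1 t=0,i=9
  .##|.  b3=0 t=0,i=3
  .#.|#  b2=1 t=0,i=6
  ..#|.  b1=0 t=0,i=10
  ...|#  b0=1 t=1,i=2
  bits 10010101 = 149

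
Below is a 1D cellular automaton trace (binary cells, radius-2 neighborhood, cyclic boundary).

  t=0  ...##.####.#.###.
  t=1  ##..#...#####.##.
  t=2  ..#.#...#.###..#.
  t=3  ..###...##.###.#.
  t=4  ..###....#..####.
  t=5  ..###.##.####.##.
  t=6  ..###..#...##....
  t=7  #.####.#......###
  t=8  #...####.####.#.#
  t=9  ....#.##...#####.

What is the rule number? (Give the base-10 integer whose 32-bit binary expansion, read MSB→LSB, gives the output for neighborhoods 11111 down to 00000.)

4130959027

  [31] ##### => #  t=1,i=10
  [30] ####. => #  t=0,i=8
  [29] ###.# => #  t=0,i=9
  [28] ###.. => #  t=0,i=15
  [27] ##.## => .  t=0,i=5
  [26] ##.#. => #  t=0,i=10
  [25] ##..# => #  t=1,i=2
  [24] ##... => .  t=0,i=16
  [23] #.### => .  t=0,i=6
  [22] #.##. => .  t=1,i=0
  [21] #.#.# => #  t=0,i=11
  [20] #.#.. => #  t=2,i=4
  [19] #..## => #  t=4,i=11
  [18] #..#. => .  t=1,i=3
  [17] #...# => .  t=1,i=6
  [16] #.... => #  t=0,i=0
  [15] .#### => .  t=0,i=7
  [14] .###. => #  t=0,i=14
  [13] .##.# => #  t=0,i=4
  [12] .##.. => .  t=1,i=1
  [11] .#.## => #  t=0,i=12
  [10] .#.#. => #  t=2,i=3
  [9] .#..# => #  t=4,i=10
  [8] .#... => .  t=1,i=5
  [7] ..### => #  t=1,i=8
  [6] ..##. => .  t=0,i=3
  [5] ..#.# => #  t=2,i=2
  [4] ..#.. => #  t=1,i=4
  [3] ...## => .  t=0,i=2
  [2] ...#. => .  t=2,i=1
  [1] ....# => #  t=0,i=1
  [0] ..... => #  t=6,i=15
  bits 11110110001110010110111010110011 = 4130959027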